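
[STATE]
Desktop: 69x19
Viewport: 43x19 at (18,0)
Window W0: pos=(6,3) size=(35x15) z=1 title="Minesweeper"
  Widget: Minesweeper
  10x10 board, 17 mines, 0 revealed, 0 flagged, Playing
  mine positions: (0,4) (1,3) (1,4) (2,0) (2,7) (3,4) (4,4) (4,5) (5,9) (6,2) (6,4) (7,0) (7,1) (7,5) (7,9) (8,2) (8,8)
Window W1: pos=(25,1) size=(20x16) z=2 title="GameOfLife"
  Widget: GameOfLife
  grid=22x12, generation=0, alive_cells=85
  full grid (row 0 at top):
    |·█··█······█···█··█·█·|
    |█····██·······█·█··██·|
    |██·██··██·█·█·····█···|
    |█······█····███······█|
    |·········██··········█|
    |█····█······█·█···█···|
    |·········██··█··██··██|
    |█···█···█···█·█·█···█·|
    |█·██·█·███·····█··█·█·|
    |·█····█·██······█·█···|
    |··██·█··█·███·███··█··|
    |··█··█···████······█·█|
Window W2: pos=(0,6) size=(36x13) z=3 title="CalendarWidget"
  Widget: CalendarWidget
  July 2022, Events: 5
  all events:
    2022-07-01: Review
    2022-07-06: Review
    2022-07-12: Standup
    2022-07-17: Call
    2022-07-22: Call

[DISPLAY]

                                           
       ┏━━━━━━━━━━━━━━━━━━┓                
       ┃ GameOfLife       ┃                
━━━━━━━┠──────────────────┨                
r      ┃Gen: 0            ┃                
───────┃··█······█···█··█·┃                
━━━━━━━━━━━━━━━━━┓··█·█··█┃                
                 ┃█·····█·┃                
─────────────────┨███·····┃                
2022             ┃········┃                
 Su              ┃█·█···█·┃                
2  3             ┃·█··██··┃                
9 10             ┃█·█·█···┃                
6 17*            ┃···█··█·┃                
3 24             ┃····█·█·┃                
 31              ┃█·███··█┃                
                 ┃━━━━━━━━┛                
                 ┃━━━━┛                    
━━━━━━━━━━━━━━━━━┛                         


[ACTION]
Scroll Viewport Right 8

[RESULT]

                                           
━━━━━━━━━━━━━━━━━━┓                        
 GameOfLife       ┃                        
──────────────────┨                        
Gen: 0            ┃                        
··█······█···█··█·┃                        
━━━━━━━━━┓··█·█··█┃                        
         ┃█·····█·┃                        
─────────┨███·····┃                        
         ┃········┃                        
         ┃█·█···█·┃                        
         ┃·█··██··┃                        
         ┃█·█·█···┃                        
         ┃···█··█·┃                        
         ┃····█·█·┃                        
         ┃█·███··█┃                        
         ┃━━━━━━━━┛                        
         ┃━━━━┛                            
━━━━━━━━━┛                                 


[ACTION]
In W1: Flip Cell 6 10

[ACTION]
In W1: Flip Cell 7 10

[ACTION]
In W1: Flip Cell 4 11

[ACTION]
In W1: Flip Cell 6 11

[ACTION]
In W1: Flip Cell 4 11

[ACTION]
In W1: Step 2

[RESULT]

                                           
━━━━━━━━━━━━━━━━━━┓                        
 GameOfLife       ┃                        
──────────────────┨                        
Gen: 2            ┃                        
··██··········█··█┃                        
━━━━━━━━━┓█··█··█·┃                        
         ┃··███·██┃                        
─────────┨···█····┃                        
         ┃··█·····┃                        
         ┃··██████┃                        
         ┃··█·████┃                        
         ┃███····█┃                        
         ┃····█···┃                        
         ┃███···█·┃                        
         ┃······█·┃                        
         ┃━━━━━━━━┛                        
         ┃━━━━┛                            
━━━━━━━━━┛                                 


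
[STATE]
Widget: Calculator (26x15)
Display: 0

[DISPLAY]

                         0
┌───┬───┬───┬───┐         
│ 7 │ 8 │ 9 │ ÷ │         
├───┼───┼───┼───┤         
│ 4 │ 5 │ 6 │ × │         
├───┼───┼───┼───┤         
│ 1 │ 2 │ 3 │ - │         
├───┼───┼───┼───┤         
│ 0 │ . │ = │ + │         
├───┼───┼───┼───┤         
│ C │ MC│ MR│ M+│         
└───┴───┴───┴───┘         
                          
                          
                          


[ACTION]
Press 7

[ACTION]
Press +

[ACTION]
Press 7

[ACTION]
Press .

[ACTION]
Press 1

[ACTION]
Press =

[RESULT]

                      14.1
┌───┬───┬───┬───┐         
│ 7 │ 8 │ 9 │ ÷ │         
├───┼───┼───┼───┤         
│ 4 │ 5 │ 6 │ × │         
├───┼───┼───┼───┤         
│ 1 │ 2 │ 3 │ - │         
├───┼───┼───┼───┤         
│ 0 │ . │ = │ + │         
├───┼───┼───┼───┤         
│ C │ MC│ MR│ M+│         
└───┴───┴───┴───┘         
                          
                          
                          


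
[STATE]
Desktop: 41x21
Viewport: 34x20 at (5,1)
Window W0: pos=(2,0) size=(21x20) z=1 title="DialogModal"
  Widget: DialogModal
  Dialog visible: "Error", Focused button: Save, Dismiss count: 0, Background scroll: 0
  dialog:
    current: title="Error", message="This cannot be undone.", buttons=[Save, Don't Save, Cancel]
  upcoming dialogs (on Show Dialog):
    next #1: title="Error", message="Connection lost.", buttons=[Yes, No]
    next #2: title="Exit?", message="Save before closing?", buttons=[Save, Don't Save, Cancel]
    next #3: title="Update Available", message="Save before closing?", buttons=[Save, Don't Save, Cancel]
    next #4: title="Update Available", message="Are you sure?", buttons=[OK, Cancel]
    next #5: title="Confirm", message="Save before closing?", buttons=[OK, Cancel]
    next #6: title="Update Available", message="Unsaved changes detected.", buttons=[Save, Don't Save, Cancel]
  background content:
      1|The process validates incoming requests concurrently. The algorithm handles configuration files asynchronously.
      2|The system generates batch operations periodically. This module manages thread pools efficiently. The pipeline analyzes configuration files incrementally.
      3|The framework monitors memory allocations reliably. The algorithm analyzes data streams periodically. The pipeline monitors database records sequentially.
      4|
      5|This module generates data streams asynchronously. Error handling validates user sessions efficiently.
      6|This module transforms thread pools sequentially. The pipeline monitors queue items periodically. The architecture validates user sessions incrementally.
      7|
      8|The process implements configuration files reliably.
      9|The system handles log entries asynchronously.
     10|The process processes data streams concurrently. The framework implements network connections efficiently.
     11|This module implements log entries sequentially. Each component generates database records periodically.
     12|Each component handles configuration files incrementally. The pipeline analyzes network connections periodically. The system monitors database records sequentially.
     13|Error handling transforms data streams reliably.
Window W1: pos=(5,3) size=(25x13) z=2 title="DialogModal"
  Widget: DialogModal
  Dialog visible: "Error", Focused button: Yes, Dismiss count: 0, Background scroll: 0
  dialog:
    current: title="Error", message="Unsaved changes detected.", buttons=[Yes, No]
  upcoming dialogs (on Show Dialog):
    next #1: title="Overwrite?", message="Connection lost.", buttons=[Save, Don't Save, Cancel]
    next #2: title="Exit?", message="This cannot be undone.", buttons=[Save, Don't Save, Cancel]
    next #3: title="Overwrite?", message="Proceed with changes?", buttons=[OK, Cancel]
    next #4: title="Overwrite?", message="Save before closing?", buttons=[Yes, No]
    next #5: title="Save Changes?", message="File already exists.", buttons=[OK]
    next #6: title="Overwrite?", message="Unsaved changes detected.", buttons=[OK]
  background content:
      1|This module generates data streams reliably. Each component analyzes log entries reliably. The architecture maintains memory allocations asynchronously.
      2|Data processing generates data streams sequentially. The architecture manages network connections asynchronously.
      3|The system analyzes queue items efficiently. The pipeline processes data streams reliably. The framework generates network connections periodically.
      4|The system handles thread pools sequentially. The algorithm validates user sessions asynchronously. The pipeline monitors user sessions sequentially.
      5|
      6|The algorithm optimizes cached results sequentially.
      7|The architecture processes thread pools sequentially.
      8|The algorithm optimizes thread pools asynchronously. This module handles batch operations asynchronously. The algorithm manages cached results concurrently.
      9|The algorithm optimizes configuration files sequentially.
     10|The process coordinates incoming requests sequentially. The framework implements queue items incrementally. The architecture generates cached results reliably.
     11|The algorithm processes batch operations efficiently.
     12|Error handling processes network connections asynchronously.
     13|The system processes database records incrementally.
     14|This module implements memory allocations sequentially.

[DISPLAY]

ialogModal       ┃                
─────────────────┨                
┏━━━━━━━━━━━━━━━━━━━━━━━┓         
┃ DialogModal           ┃         
┠───────────────────────┨         
┃This module generates d┃         
┃Data processing generat┃         
┃Th┌─────────────────┐ue┃         
┃Th│      Error      │re┃         
┃  │Unsaved changes d│  ┃         
┃Th│    [Yes]  No    │es┃         
┃Th└─────────────────┘es┃         
┃The algorithm optimizes┃         
┃The algorithm optimizes┃         
┗━━━━━━━━━━━━━━━━━━━━━━━┛         
                 ┃                
                 ┃                
                 ┃                
━━━━━━━━━━━━━━━━━┛                
                                  


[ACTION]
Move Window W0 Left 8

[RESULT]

logModal       ┃                  
───────────────┨                  
┏━━━━━━━━━━━━━━━━━━━━━━━┓         
┃ DialogModal           ┃         
┠───────────────────────┨         
┃This module generates d┃         
┃Data processing generat┃         
┃Th┌─────────────────┐ue┃         
┃Th│      Error      │re┃         
┃  │Unsaved changes d│  ┃         
┃Th│    [Yes]  No    │es┃         
┃Th└─────────────────┘es┃         
┃The algorithm optimizes┃         
┃The algorithm optimizes┃         
┗━━━━━━━━━━━━━━━━━━━━━━━┛         
               ┃                  
               ┃                  
               ┃                  
━━━━━━━━━━━━━━━┛                  
                                  


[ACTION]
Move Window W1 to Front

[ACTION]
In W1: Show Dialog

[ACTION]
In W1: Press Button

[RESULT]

logModal       ┃                  
───────────────┨                  
┏━━━━━━━━━━━━━━━━━━━━━━━┓         
┃ DialogModal           ┃         
┠───────────────────────┨         
┃This module generates d┃         
┃Data processing generat┃         
┃The system analyzes que┃         
┃The system handles thre┃         
┃                       ┃         
┃The algorithm optimizes┃         
┃The architecture proces┃         
┃The algorithm optimizes┃         
┃The algorithm optimizes┃         
┗━━━━━━━━━━━━━━━━━━━━━━━┛         
               ┃                  
               ┃                  
               ┃                  
━━━━━━━━━━━━━━━┛                  
                                  


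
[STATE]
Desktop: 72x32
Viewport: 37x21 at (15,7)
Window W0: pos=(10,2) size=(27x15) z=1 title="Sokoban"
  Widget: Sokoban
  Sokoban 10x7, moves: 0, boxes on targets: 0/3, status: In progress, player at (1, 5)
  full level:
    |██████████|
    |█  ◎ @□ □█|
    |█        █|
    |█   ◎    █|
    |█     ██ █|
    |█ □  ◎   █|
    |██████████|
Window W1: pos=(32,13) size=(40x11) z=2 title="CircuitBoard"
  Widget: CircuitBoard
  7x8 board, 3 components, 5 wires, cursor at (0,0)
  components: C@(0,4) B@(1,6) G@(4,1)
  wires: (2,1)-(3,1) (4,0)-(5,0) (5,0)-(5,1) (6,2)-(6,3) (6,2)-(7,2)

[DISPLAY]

     █               ┃               
◎    █               ┃               
  ██ █               ┃               
 ◎   █               ┃               
██████               ┃               
s: 0  0/3            ┃               
                 ┏━━━━━━━━━━━━━━━━━━━
                 ┃ CircuitBoard      
                 ┠───────────────────
━━━━━━━━━━━━━━━━━┃   0 1 2 3 4 5 6   
                 ┃0  [.]             
                 ┃                   
                 ┃1                  
                 ┃                   
                 ┃2       ·          
                 ┃        │          
                 ┗━━━━━━━━━━━━━━━━━━━
                                     
                                     
                                     
                                     


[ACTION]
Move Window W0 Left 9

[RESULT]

            ┃                        
            ┃                        
            ┃                        
            ┃                        
            ┃                        
            ┃                        
            ┃    ┏━━━━━━━━━━━━━━━━━━━
            ┃    ┃ CircuitBoard      
            ┃    ┠───────────────────
━━━━━━━━━━━━┛    ┃   0 1 2 3 4 5 6   
                 ┃0  [.]             
                 ┃                   
                 ┃1                  
                 ┃                   
                 ┃2       ·          
                 ┃        │          
                 ┗━━━━━━━━━━━━━━━━━━━
                                     
                                     
                                     
                                     


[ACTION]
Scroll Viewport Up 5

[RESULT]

━━━━━━━━━━━━┓                        
            ┃                        
────────────┨                        
            ┃                        
            ┃                        
            ┃                        
            ┃                        
            ┃                        
            ┃                        
            ┃                        
            ┃                        
            ┃    ┏━━━━━━━━━━━━━━━━━━━
            ┃    ┃ CircuitBoard      
            ┃    ┠───────────────────
━━━━━━━━━━━━┛    ┃   0 1 2 3 4 5 6   
                 ┃0  [.]             
                 ┃                   
                 ┃1                  
                 ┃                   
                 ┃2       ·          
                 ┃        │          


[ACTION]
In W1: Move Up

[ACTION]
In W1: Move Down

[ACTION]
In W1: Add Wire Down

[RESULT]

━━━━━━━━━━━━┓                        
            ┃                        
────────────┨                        
            ┃                        
            ┃                        
            ┃                        
            ┃                        
            ┃                        
            ┃                        
            ┃                        
            ┃                        
            ┃    ┏━━━━━━━━━━━━━━━━━━━
            ┃    ┃ CircuitBoard      
            ┃    ┠───────────────────
━━━━━━━━━━━━┛    ┃   0 1 2 3 4 5 6   
                 ┃0                  
                 ┃                   
                 ┃1  [.]             
                 ┃    │              
                 ┃2   ·   ·          
                 ┃        │          


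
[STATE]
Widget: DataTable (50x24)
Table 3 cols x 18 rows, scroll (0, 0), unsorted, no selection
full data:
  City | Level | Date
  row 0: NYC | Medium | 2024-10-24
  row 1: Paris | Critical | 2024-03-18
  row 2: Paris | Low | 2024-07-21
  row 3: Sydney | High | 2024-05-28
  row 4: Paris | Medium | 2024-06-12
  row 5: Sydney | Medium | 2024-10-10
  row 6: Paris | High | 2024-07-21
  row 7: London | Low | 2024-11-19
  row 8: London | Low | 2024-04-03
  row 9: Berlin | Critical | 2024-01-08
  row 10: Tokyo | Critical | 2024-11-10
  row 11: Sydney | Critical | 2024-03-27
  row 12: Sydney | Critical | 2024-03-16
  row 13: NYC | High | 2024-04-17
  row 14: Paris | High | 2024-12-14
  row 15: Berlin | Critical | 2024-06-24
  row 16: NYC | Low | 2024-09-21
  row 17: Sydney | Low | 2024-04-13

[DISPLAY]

City  │Level   │Date                              
──────┼────────┼──────────                        
NYC   │Medium  │2024-10-24                        
Paris │Critical│2024-03-18                        
Paris │Low     │2024-07-21                        
Sydney│High    │2024-05-28                        
Paris │Medium  │2024-06-12                        
Sydney│Medium  │2024-10-10                        
Paris │High    │2024-07-21                        
London│Low     │2024-11-19                        
London│Low     │2024-04-03                        
Berlin│Critical│2024-01-08                        
Tokyo │Critical│2024-11-10                        
Sydney│Critical│2024-03-27                        
Sydney│Critical│2024-03-16                        
NYC   │High    │2024-04-17                        
Paris │High    │2024-12-14                        
Berlin│Critical│2024-06-24                        
NYC   │Low     │2024-09-21                        
Sydney│Low     │2024-04-13                        
                                                  
                                                  
                                                  
                                                  


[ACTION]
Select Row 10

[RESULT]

City  │Level   │Date                              
──────┼────────┼──────────                        
NYC   │Medium  │2024-10-24                        
Paris │Critical│2024-03-18                        
Paris │Low     │2024-07-21                        
Sydney│High    │2024-05-28                        
Paris │Medium  │2024-06-12                        
Sydney│Medium  │2024-10-10                        
Paris │High    │2024-07-21                        
London│Low     │2024-11-19                        
London│Low     │2024-04-03                        
Berlin│Critical│2024-01-08                        
>okyo │Critical│2024-11-10                        
Sydney│Critical│2024-03-27                        
Sydney│Critical│2024-03-16                        
NYC   │High    │2024-04-17                        
Paris │High    │2024-12-14                        
Berlin│Critical│2024-06-24                        
NYC   │Low     │2024-09-21                        
Sydney│Low     │2024-04-13                        
                                                  
                                                  
                                                  
                                                  


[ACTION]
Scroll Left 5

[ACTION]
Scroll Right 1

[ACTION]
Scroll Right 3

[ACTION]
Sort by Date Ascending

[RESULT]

City  │Level   │Date     ▲                        
──────┼────────┼──────────                        
Berlin│Critical│2024-01-08                        
Sydney│Critical│2024-03-16                        
Paris │Critical│2024-03-18                        
Sydney│Critical│2024-03-27                        
London│Low     │2024-04-03                        
Sydney│Low     │2024-04-13                        
NYC   │High    │2024-04-17                        
Sydney│High    │2024-05-28                        
Paris │Medium  │2024-06-12                        
Berlin│Critical│2024-06-24                        
>aris │Low     │2024-07-21                        
Paris │High    │2024-07-21                        
NYC   │Low     │2024-09-21                        
Sydney│Medium  │2024-10-10                        
NYC   │Medium  │2024-10-24                        
Tokyo │Critical│2024-11-10                        
London│Low     │2024-11-19                        
Paris │High    │2024-12-14                        
                                                  
                                                  
                                                  
                                                  


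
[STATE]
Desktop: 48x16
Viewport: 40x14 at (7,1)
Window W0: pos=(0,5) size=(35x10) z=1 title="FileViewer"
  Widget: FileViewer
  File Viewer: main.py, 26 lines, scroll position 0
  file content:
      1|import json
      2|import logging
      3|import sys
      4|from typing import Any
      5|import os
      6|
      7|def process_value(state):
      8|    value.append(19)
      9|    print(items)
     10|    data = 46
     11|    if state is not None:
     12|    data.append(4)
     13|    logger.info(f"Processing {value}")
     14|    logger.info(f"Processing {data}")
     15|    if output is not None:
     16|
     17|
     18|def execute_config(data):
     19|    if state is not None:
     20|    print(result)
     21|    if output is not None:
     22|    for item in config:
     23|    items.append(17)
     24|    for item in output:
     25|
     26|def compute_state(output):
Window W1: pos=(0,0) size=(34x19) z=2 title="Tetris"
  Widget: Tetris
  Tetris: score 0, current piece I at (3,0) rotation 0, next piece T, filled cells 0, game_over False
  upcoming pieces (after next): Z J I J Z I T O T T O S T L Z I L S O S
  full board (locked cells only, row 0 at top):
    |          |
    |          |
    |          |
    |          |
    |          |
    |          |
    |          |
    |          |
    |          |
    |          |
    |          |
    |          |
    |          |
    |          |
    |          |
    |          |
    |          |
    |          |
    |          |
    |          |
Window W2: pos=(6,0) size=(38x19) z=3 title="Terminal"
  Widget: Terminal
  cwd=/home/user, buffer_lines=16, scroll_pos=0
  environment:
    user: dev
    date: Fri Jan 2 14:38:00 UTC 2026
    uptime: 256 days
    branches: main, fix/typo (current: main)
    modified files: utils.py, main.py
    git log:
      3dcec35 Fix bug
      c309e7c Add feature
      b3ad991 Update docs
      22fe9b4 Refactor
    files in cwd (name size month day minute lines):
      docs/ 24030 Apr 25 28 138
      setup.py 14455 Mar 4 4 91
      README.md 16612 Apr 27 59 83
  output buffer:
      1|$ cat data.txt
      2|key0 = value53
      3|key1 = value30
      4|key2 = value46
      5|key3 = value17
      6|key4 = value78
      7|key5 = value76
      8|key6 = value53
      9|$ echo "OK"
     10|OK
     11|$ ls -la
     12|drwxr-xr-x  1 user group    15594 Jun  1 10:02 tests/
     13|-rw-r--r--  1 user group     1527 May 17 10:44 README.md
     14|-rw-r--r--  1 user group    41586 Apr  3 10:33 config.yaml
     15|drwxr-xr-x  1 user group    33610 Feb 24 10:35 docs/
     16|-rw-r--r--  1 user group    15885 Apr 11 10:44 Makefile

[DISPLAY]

 Terminal                           ┃   
────────────────────────────────────┨   
$ cat data.txt                      ┃   
key0 = value53                      ┃   
key1 = value30                      ┃   
key2 = value46                      ┃   
key3 = value17                      ┃   
key4 = value78                      ┃   
key5 = value76                      ┃   
key6 = value53                      ┃   
$ echo "OK"                         ┃   
OK                                  ┃   
$ ls -la                            ┃   
drwxr-xr-x  1 user group    15594 Ju┃   


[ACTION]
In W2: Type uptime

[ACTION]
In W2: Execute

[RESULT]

 Terminal                           ┃   
────────────────────────────────────┨   
key3 = value17                      ┃   
key4 = value78                      ┃   
key5 = value76                      ┃   
key6 = value53                      ┃   
$ echo "OK"                         ┃   
OK                                  ┃   
$ ls -la                            ┃   
drwxr-xr-x  1 user group    15594 Ju┃   
-rw-r--r--  1 user group     1527 Ma┃   
-rw-r--r--  1 user group    41586 Ap┃   
drwxr-xr-x  1 user group    33610 Fe┃   
-rw-r--r--  1 user group    15885 Ap┃   


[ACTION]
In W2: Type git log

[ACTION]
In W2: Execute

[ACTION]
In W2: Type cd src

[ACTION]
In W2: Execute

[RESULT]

 Terminal                           ┃   
────────────────────────────────────┨   
drwxr-xr-x  1 user group    15594 Ju┃   
-rw-r--r--  1 user group     1527 Ma┃   
-rw-r--r--  1 user group    41586 Ap┃   
drwxr-xr-x  1 user group    33610 Fe┃   
-rw-r--r--  1 user group    15885 Ap┃   
$ uptime                            ┃   
 10:00  up 256 days                 ┃   
$ git log                           ┃   
3dcec35 Fix bug                     ┃   
c309e7c Add feature                 ┃   
b3ad991 Update docs                 ┃   
22fe9b4 Refactor                    ┃   


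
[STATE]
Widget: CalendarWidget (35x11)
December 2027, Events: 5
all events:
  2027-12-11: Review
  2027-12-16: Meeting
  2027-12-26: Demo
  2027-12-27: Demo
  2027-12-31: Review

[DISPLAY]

           December 2027           
Mo Tu We Th Fr Sa Su               
       1  2  3  4  5               
 6  7  8  9 10 11* 12              
13 14 15 16* 17 18 19              
20 21 22 23 24 25 26*              
27* 28 29 30 31*                   
                                   
                                   
                                   
                                   


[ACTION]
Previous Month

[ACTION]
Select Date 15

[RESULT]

           November 2027           
Mo Tu We Th Fr Sa Su               
 1  2  3  4  5  6  7               
 8  9 10 11 12 13 14               
[15] 16 17 18 19 20 21             
22 23 24 25 26 27 28               
29 30                              
                                   
                                   
                                   
                                   


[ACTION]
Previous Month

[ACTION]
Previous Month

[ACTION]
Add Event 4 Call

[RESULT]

           September 2027          
Mo Tu We Th Fr Sa Su               
       1  2  3  4*  5              
 6  7  8  9 10 11 12               
13 14 15 16 17 18 19               
20 21 22 23 24 25 26               
27 28 29 30                        
                                   
                                   
                                   
                                   


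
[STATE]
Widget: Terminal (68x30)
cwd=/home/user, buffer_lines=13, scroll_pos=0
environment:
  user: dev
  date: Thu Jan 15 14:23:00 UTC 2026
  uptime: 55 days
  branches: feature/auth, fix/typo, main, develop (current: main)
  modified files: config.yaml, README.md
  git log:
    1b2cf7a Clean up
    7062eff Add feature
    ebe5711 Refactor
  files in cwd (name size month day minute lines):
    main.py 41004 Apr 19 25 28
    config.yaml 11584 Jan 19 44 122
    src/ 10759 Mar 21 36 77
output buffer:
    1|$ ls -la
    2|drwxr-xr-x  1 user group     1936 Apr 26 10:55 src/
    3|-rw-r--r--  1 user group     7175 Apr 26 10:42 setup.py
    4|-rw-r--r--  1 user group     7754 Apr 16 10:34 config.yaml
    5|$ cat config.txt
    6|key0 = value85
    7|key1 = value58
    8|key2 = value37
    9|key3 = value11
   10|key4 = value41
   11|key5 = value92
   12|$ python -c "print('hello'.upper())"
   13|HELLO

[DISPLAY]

$ ls -la                                                            
drwxr-xr-x  1 user group     1936 Apr 26 10:55 src/                 
-rw-r--r--  1 user group     7175 Apr 26 10:42 setup.py             
-rw-r--r--  1 user group     7754 Apr 16 10:34 config.yaml          
$ cat config.txt                                                    
key0 = value85                                                      
key1 = value58                                                      
key2 = value37                                                      
key3 = value11                                                      
key4 = value41                                                      
key5 = value92                                                      
$ python -c "print('hello'.upper())"                                
HELLO                                                               
$ █                                                                 
                                                                    
                                                                    
                                                                    
                                                                    
                                                                    
                                                                    
                                                                    
                                                                    
                                                                    
                                                                    
                                                                    
                                                                    
                                                                    
                                                                    
                                                                    
                                                                    


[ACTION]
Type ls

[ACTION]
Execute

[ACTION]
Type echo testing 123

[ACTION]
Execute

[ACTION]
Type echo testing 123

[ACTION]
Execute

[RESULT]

$ ls -la                                                            
drwxr-xr-x  1 user group     1936 Apr 26 10:55 src/                 
-rw-r--r--  1 user group     7175 Apr 26 10:42 setup.py             
-rw-r--r--  1 user group     7754 Apr 16 10:34 config.yaml          
$ cat config.txt                                                    
key0 = value85                                                      
key1 = value58                                                      
key2 = value37                                                      
key3 = value11                                                      
key4 = value41                                                      
key5 = value92                                                      
$ python -c "print('hello'.upper())"                                
HELLO                                                               
$ ls                                                                
main.py  config.yaml  src/                                          
$ echo testing 123                                                  
testing 123                                                         
$ echo testing 123                                                  
testing 123                                                         
$ █                                                                 
                                                                    
                                                                    
                                                                    
                                                                    
                                                                    
                                                                    
                                                                    
                                                                    
                                                                    
                                                                    


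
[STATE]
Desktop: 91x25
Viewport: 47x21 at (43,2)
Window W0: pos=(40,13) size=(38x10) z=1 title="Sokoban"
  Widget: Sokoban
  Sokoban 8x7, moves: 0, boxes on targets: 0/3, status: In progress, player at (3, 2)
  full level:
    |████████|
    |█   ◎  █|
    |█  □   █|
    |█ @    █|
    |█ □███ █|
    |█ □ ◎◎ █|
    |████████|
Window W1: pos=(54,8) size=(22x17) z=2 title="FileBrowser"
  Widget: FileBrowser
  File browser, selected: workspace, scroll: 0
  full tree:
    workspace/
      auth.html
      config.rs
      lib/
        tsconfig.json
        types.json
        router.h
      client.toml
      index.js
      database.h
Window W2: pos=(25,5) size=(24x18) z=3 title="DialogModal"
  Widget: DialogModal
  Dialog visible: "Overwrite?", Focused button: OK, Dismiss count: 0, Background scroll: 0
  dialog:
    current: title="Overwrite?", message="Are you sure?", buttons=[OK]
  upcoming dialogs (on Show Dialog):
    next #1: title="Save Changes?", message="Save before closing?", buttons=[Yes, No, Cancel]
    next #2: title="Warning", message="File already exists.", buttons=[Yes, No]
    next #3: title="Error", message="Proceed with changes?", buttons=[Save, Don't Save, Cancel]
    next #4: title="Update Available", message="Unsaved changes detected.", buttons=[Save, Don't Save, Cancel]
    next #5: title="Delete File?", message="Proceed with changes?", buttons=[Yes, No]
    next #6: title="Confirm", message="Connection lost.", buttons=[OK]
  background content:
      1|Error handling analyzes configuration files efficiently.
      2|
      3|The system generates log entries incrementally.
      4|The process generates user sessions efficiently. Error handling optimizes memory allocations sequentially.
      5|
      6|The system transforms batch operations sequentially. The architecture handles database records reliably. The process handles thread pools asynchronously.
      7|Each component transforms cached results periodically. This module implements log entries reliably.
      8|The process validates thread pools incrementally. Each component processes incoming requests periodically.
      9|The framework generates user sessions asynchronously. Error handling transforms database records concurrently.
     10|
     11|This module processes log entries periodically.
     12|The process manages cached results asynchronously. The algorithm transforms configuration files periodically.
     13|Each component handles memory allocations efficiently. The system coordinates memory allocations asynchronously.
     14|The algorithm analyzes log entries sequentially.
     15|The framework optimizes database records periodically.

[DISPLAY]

                                               
                                               
                                               
━━━━━┓                                         
     ┃                                         
─────┨                                         
alyze┃     ┏━━━━━━━━━━━━━━━━━━━━┓              
     ┃     ┃ FileBrowser        ┃              
tes l┃     ┠────────────────────┨              
ates ┃     ┃> [-] workspace/    ┃              
─┐   ┃     ┃    auth.html       ┃              
 │ms ┃━━━━━┃    config.rs       ┃━┓            
 │sfo┃     ┃    [+] lib/        ┃ ┃            
 │es ┃─────┃    client.toml     ┃─┨            
─┘ate┃     ┃    index.js        ┃ ┃            
     ┃     ┃    database.h      ┃ ┃            
sses ┃     ┃                    ┃ ┃            
es ca┃     ┃                    ┃ ┃            
ndles┃     ┃                    ┃ ┃            
lyzes┃     ┃                    ┃ ┃            
━━━━━┛━━━━━┃                    ┃━┛            


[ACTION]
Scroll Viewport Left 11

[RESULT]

                                               
                                               
                                               
━━━━━━━━━━━━━━━━┓                              
gModal          ┃                              
────────────────┨                              
handling analyze┃     ┏━━━━━━━━━━━━━━━━━━━━┓   
                ┃     ┃ FileBrowser        ┃   
stem generates l┃     ┠────────────────────┨   
ocess generates ┃     ┃> [-] workspace/    ┃   
────────────┐   ┃     ┃    auth.html       ┃   
Overwrite?  │ms ┃━━━━━┃    config.rs       ┃━┓ 
e you sure? │sfo┃     ┃    [+] lib/        ┃ ┃ 
   [OK]     │es ┃─────┃    client.toml     ┃─┨ 
────────────┘ate┃     ┃    index.js        ┃ ┃ 
                ┃     ┃    database.h      ┃ ┃ 
odule processes ┃     ┃                    ┃ ┃ 
ocess manages ca┃     ┃                    ┃ ┃ 
omponent handles┃     ┃                    ┃ ┃ 
gorithm analyzes┃     ┃                    ┃ ┃ 
━━━━━━━━━━━━━━━━┛━━━━━┃                    ┃━┛ 


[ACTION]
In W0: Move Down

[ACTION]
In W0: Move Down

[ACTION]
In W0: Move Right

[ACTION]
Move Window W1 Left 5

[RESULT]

                                               
                                               
                                               
━━━━━━━━━━━━━━━━┓                              
gModal          ┃                              
────────────────┨                              
handling analyze┃┏━━━━━━━━━━━━━━━━━━━━┓        
                ┃┃ FileBrowser        ┃        
stem generates l┃┠────────────────────┨        
ocess generates ┃┃> [-] workspace/    ┃        
────────────┐   ┃┃    auth.html       ┃        
Overwrite?  │ms ┃┃    config.rs       ┃━━━━━━┓ 
e you sure? │sfo┃┃    [+] lib/        ┃      ┃ 
   [OK]     │es ┃┃    client.toml     ┃──────┨ 
────────────┘ate┃┃    index.js        ┃      ┃ 
                ┃┃    database.h      ┃      ┃ 
odule processes ┃┃                    ┃      ┃ 
ocess manages ca┃┃                    ┃      ┃ 
omponent handles┃┃                    ┃      ┃ 
gorithm analyzes┃┃                    ┃      ┃ 
━━━━━━━━━━━━━━━━┛┃                    ┃━━━━━━┛ 
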